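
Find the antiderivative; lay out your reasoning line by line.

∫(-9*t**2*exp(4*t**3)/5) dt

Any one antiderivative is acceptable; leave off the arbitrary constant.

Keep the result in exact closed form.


Step 1. Substitute u = t**3, turning ∫(-9*t**2*exp(4*t**3)/5) dt into ∫(-3*exp(4*u)/5) du: now ∫(-3*exp(4*u)/5) du.
Step 2. Evaluate the standard form: now -3*exp(4*u)/20.
Step 3. Substitute back u = t**3: now -3*exp(4*t**3)/20.
Answer: -3*exp(4*t**3)/20.


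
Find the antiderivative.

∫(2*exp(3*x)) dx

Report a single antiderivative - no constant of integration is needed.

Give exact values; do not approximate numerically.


Answer: 2*exp(3*x)/3.


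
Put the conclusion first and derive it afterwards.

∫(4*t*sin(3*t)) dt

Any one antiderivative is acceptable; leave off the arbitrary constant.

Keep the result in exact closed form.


The answer is -4*t*cos(3*t)/3 + 4*sin(3*t)/9.
Step 1. Integrate ∫(4*t*sin(3*t)) dt by parts with u = t, dv = (4*sin(3*t)) dt, so v = -4*cos(3*t)/3: now -4*t*cos(3*t)/3 + ∫(4*cos(3*t)/3) dt.
Step 2. Evaluate the standard form: now -4*t*cos(3*t)/3 + 4*sin(3*t)/9.
Answer: -4*t*cos(3*t)/3 + 4*sin(3*t)/9.


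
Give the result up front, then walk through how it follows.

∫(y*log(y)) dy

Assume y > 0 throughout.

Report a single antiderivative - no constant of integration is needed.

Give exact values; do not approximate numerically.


The answer is y**2*log(y)/2 - y**2/4.
Step 1. Integrate ∫(y*log(y)) dy by parts with u = log(y), dv = (y) dy, so v = y**2/2 [assuming y > 0]: now y**2*log(y)/2 + ∫(-y/2) dy.
Step 2. Evaluate the standard form: now y**2*log(y)/2 - y**2/4.
Answer: y**2*log(y)/2 - y**2/4.


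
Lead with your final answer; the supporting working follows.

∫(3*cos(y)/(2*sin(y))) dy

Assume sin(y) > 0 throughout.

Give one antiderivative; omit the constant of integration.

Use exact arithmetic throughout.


The answer is 3*log(sin(y))/2.
Step 1. Substitute u = sin(y), turning ∫(3*cos(y)/(2*sin(y))) dy into ∫(3/(2*u)) du: now ∫(3/(2*u)) du.
Step 2. Evaluate the standard form [assuming u > 0]: now 3*log(u)/2.
Step 3. Substitute back u = sin(y): now 3*log(sin(y))/2.
Answer: 3*log(sin(y))/2.


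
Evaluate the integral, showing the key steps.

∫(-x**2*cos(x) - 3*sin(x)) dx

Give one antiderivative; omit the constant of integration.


Step 1. Rewrite: now ∫(-x**2*cos(x)) dx + ∫(-3*sin(x)) dx.
Step 2. Evaluate the standard form: now 3*cos(x) + ∫(-x**2*cos(x)) dx.
Step 3. Integrate ∫(-x**2*cos(x)) dx by parts with u = x**2, dv = (-cos(x)) dx, so v = -sin(x): now -x**2*sin(x) + 3*cos(x) + ∫(2*x*sin(x)) dx.
Step 4. Integrate ∫(2*x*sin(x)) dx by parts with u = x, dv = (2*sin(x)) dx, so v = -2*cos(x): now -x**2*sin(x) - 2*x*cos(x) + 3*cos(x) + ∫(2*cos(x)) dx.
Step 5. Evaluate the standard form: now -x**2*sin(x) - 2*x*cos(x) + 2*sin(x) + 3*cos(x).
Answer: -x**2*sin(x) - 2*x*cos(x) + 2*sin(x) + 3*cos(x).


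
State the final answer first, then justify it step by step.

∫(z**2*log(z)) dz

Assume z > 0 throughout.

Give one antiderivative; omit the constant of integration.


The answer is z**3*log(z)/3 - z**3/9.
Step 1. Integrate ∫(z**2*log(z)) dz by parts with u = log(z), dv = (z**2) dz, so v = z**3/3 [assuming z > 0]: now z**3*log(z)/3 + ∫(-z**2/3) dz.
Step 2. Evaluate the standard form: now z**3*log(z)/3 - z**3/9.
Answer: z**3*log(z)/3 - z**3/9.


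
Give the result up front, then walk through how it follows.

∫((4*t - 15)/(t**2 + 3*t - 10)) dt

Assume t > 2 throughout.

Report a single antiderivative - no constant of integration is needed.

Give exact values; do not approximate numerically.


The answer is -log(t - 2) + 5*log(t + 5).
Step 1. Decompose ∫((4*t - 15)/(t**2 + 3*t - 10)) dt by partial fractions, (4*t - 15)/(t**2 + 3*t - 10) = 5/(t + 5) - 1/(t - 2): now ∫(-1/(t - 2)) dt + ∫(5/(t + 5)) dt.
Step 2. Evaluate the standard form [assuming t > 2]: now -log(t - 2) + ∫(5/(t + 5)) dt.
Step 3. Evaluate the standard form [assuming t > -5]: now -log(t - 2) + 5*log(t + 5).
Answer: -log(t - 2) + 5*log(t + 5).


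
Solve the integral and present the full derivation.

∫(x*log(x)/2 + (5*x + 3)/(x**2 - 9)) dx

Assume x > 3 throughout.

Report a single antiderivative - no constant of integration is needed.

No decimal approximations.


Step 1. Rewrite: now ∫(x*log(x)/2) dx + ∫((5*x + 3)/(x**2 - 9)) dx.
Step 2. Integrate ∫(x*log(x)/2) dx by parts with u = log(x), dv = (x/2) dx, so v = x**2/4 [assuming x > 0]: now x**2*log(x)/4 + ∫(-x/4) dx + ∫((5*x + 3)/(x**2 - 9)) dx.
Step 3. Evaluate the standard form: now x**2*log(x)/4 - x**2/8 + ∫((5*x + 3)/(x**2 - 9)) dx.
Step 4. Decompose ∫((5*x + 3)/(x**2 - 9)) dx by partial fractions, (5*x + 3)/(x**2 - 9) = 2/(x + 3) + 3/(x - 3): now x**2*log(x)/4 - x**2/8 + ∫(3/(x - 3)) dx + ∫(2/(x + 3)) dx.
Step 5. Evaluate the standard form [assuming x > 3]: now x**2*log(x)/4 - x**2/8 + 3*log(x - 3) + ∫(2/(x + 3)) dx.
Step 6. Evaluate the standard form [assuming x > -3]: now x**2*log(x)/4 - x**2/8 + 3*log(x - 3) + 2*log(x + 3).
Answer: x**2*log(x)/4 - x**2/8 + 3*log(x - 3) + 2*log(x + 3).


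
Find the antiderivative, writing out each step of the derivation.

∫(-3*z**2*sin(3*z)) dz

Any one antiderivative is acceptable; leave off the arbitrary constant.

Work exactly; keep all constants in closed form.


Step 1. Integrate ∫(-3*z**2*sin(3*z)) dz by parts with u = z**2, dv = (-3*sin(3*z)) dz, so v = cos(3*z): now z**2*cos(3*z) + ∫(-2*z*cos(3*z)) dz.
Step 2. Integrate ∫(-2*z*cos(3*z)) dz by parts with u = z, dv = (-2*cos(3*z)) dz, so v = -2*sin(3*z)/3: now z**2*cos(3*z) - 2*z*sin(3*z)/3 + ∫(2*sin(3*z)/3) dz.
Step 3. Evaluate the standard form: now z**2*cos(3*z) - 2*z*sin(3*z)/3 - 2*cos(3*z)/9.
Answer: z**2*cos(3*z) - 2*z*sin(3*z)/3 - 2*cos(3*z)/9.


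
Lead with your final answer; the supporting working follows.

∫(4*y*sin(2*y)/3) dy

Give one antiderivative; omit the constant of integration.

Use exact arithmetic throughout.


The answer is -2*y*cos(2*y)/3 + sin(2*y)/3.
Step 1. Integrate ∫(4*y*sin(2*y)/3) dy by parts with u = y, dv = (4*sin(2*y)/3) dy, so v = -2*cos(2*y)/3: now -2*y*cos(2*y)/3 + ∫(2*cos(2*y)/3) dy.
Step 2. Evaluate the standard form: now -2*y*cos(2*y)/3 + sin(2*y)/3.
Answer: -2*y*cos(2*y)/3 + sin(2*y)/3.


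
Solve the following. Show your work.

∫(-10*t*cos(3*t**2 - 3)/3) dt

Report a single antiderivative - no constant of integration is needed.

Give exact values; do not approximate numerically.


Step 1. Substitute u = t**2 - 1, turning ∫(-10*t*cos(3*t**2 - 3)/3) dt into ∫(-5*cos(3*u)/3) du: now ∫(-5*cos(3*u)/3) du.
Step 2. Evaluate the standard form: now -5*sin(3*u)/9.
Step 3. Substitute back u = t**2 - 1: now -5*sin(3*t**2 - 3)/9.
Answer: -5*sin(3*t**2 - 3)/9.


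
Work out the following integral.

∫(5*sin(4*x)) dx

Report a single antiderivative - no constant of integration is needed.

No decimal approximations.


Answer: -5*cos(4*x)/4.


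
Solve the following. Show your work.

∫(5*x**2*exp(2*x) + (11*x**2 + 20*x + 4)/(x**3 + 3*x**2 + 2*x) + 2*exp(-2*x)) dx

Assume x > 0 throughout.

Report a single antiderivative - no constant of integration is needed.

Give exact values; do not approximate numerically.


Step 1. Rewrite: now ∫(5*x**2*exp(2*x)) dx + ∫((11*x**2 + 20*x + 4)/(x**3 + 3*x**2 + 2*x)) dx + ∫(2*exp(-2*x)) dx.
Step 2. Evaluate the standard form: now ∫(5*x**2*exp(2*x)) dx + ∫((11*x**2 + 20*x + 4)/(x**3 + 3*x**2 + 2*x)) dx - exp(-2*x).
Step 3. Decompose ∫((11*x**2 + 20*x + 4)/(x**3 + 3*x**2 + 2*x)) dx by partial fractions, (11*x**2 + 20*x + 4)/(x**3 + 3*x**2 + 2*x) = 4/(x + 2) + 5/(x + 1) + 2/x: now ∫(2/x) dx + ∫(5*x**2*exp(2*x)) dx + ∫(5/(x + 1)) dx + ∫(4/(x + 2)) dx - exp(-2*x).
Step 4. Evaluate the standard form [assuming x > -2]: now 4*log(x + 2) + ∫(2/x) dx + ∫(5*x**2*exp(2*x)) dx + ∫(5/(x + 1)) dx - exp(-2*x).
Step 5. Evaluate the standard form [assuming x > 0]: now 2*log(x) + 4*log(x + 2) + ∫(5*x**2*exp(2*x)) dx + ∫(5/(x + 1)) dx - exp(-2*x).
Step 6. Evaluate the standard form [assuming x > -1]: now 2*log(x) + 5*log(x + 1) + 4*log(x + 2) + ∫(5*x**2*exp(2*x)) dx - exp(-2*x).
Step 7. Integrate ∫(5*x**2*exp(2*x)) dx by parts with u = x**2, dv = (5*exp(2*x)) dx, so v = 5*exp(2*x)/2: now 5*x**2*exp(2*x)/2 + 2*log(x) + 5*log(x + 1) + 4*log(x + 2) + ∫(-5*x*exp(2*x)) dx - exp(-2*x).
Step 8. Integrate ∫(-5*x*exp(2*x)) dx by parts with u = x, dv = (-5*exp(2*x)) dx, so v = -5*exp(2*x)/2: now 5*x**2*exp(2*x)/2 - 5*x*exp(2*x)/2 + 2*log(x) + 5*log(x + 1) + 4*log(x + 2) + ∫(5*exp(2*x)/2) dx - exp(-2*x).
Step 9. Evaluate the standard form: now 5*x**2*exp(2*x)/2 - 5*x*exp(2*x)/2 + 5*exp(2*x)/4 + 2*log(x) + 5*log(x + 1) + 4*log(x + 2) - exp(-2*x).
Answer: 5*x**2*exp(2*x)/2 - 5*x*exp(2*x)/2 + 5*exp(2*x)/4 + 2*log(x) + 5*log(x + 1) + 4*log(x + 2) - exp(-2*x).


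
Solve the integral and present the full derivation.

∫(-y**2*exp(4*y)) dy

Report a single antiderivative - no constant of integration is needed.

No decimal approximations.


Step 1. Integrate ∫(-y**2*exp(4*y)) dy by parts with u = y**2, dv = (-exp(4*y)) dy, so v = -exp(4*y)/4: now -y**2*exp(4*y)/4 + ∫(y*exp(4*y)/2) dy.
Step 2. Integrate ∫(y*exp(4*y)/2) dy by parts with u = y, dv = (exp(4*y)/2) dy, so v = exp(4*y)/8: now -y**2*exp(4*y)/4 + y*exp(4*y)/8 + ∫(-exp(4*y)/8) dy.
Step 3. Evaluate the standard form: now -y**2*exp(4*y)/4 + y*exp(4*y)/8 - exp(4*y)/32.
Answer: -y**2*exp(4*y)/4 + y*exp(4*y)/8 - exp(4*y)/32.


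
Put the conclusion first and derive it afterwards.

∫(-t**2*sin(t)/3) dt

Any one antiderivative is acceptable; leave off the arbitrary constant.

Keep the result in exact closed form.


The answer is t**2*cos(t)/3 - 2*t*sin(t)/3 - 2*cos(t)/3.
Step 1. Integrate ∫(-t**2*sin(t)/3) dt by parts with u = t**2, dv = (-sin(t)/3) dt, so v = cos(t)/3: now t**2*cos(t)/3 + ∫(-2*t*cos(t)/3) dt.
Step 2. Integrate ∫(-2*t*cos(t)/3) dt by parts with u = t, dv = (-2*cos(t)/3) dt, so v = -2*sin(t)/3: now t**2*cos(t)/3 - 2*t*sin(t)/3 + ∫(2*sin(t)/3) dt.
Step 3. Evaluate the standard form: now t**2*cos(t)/3 - 2*t*sin(t)/3 - 2*cos(t)/3.
Answer: t**2*cos(t)/3 - 2*t*sin(t)/3 - 2*cos(t)/3.


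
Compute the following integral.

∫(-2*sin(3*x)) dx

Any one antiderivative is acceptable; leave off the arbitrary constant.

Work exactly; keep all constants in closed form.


Answer: 2*cos(3*x)/3.


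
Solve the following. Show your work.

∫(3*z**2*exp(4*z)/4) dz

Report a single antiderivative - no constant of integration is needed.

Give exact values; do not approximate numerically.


Step 1. Integrate ∫(3*z**2*exp(4*z)/4) dz by parts with u = z**2, dv = (3*exp(4*z)/4) dz, so v = 3*exp(4*z)/16: now 3*z**2*exp(4*z)/16 + ∫(-3*z*exp(4*z)/8) dz.
Step 2. Integrate ∫(-3*z*exp(4*z)/8) dz by parts with u = z, dv = (-3*exp(4*z)/8) dz, so v = -3*exp(4*z)/32: now 3*z**2*exp(4*z)/16 - 3*z*exp(4*z)/32 + ∫(3*exp(4*z)/32) dz.
Step 3. Evaluate the standard form: now 3*z**2*exp(4*z)/16 - 3*z*exp(4*z)/32 + 3*exp(4*z)/128.
Answer: 3*z**2*exp(4*z)/16 - 3*z*exp(4*z)/32 + 3*exp(4*z)/128.


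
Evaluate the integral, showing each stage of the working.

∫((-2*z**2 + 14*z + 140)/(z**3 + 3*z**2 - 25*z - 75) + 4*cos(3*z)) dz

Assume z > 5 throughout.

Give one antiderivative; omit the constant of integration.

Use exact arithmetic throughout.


Step 1. Rewrite: now ∫((-2*z**2 + 14*z + 140)/(z**3 + 3*z**2 - 25*z - 75)) dz + ∫(4*cos(3*z)) dz.
Step 2. Decompose ∫((-2*z**2 + 14*z + 140)/(z**3 + 3*z**2 - 25*z - 75)) dz by partial fractions, (-2*z**2 + 14*z + 140)/(z**3 + 3*z**2 - 25*z - 75) = 1/(z + 5) - 5/(z + 3) + 2/(z - 5): now ∫(2/(z - 5)) dz + ∫(-5/(z + 3)) dz + ∫(1/(z + 5)) dz + ∫(4*cos(3*z)) dz.
Step 3. Evaluate the standard form [assuming z > -5]: now log(z + 5) + ∫(2/(z - 5)) dz + ∫(-5/(z + 3)) dz + ∫(4*cos(3*z)) dz.
Step 4. Evaluate the standard form [assuming z > -3]: now -5*log(z + 3) + log(z + 5) + ∫(2/(z - 5)) dz + ∫(4*cos(3*z)) dz.
Step 5. Evaluate the standard form [assuming z > 5]: now 2*log(z - 5) - 5*log(z + 3) + log(z + 5) + ∫(4*cos(3*z)) dz.
Step 6. Evaluate the standard form: now 2*log(z - 5) - 5*log(z + 3) + log(z + 5) + 4*sin(3*z)/3.
Answer: 2*log(z - 5) - 5*log(z + 3) + log(z + 5) + 4*sin(3*z)/3.


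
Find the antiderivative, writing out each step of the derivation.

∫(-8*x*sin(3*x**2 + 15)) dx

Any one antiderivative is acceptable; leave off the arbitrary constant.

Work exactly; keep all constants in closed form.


Step 1. Substitute u = x**2 + 5, turning ∫(-8*x*sin(3*x**2 + 15)) dx into ∫(-4*sin(3*u)) du: now ∫(-4*sin(3*u)) du.
Step 2. Evaluate the standard form: now 4*cos(3*u)/3.
Step 3. Substitute back u = x**2 + 5: now 4*cos(3*x**2 + 15)/3.
Answer: 4*cos(3*x**2 + 15)/3.


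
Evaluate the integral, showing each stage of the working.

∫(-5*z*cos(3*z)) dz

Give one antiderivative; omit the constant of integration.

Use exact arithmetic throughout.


Step 1. Integrate ∫(-5*z*cos(3*z)) dz by parts with u = z, dv = (-5*cos(3*z)) dz, so v = -5*sin(3*z)/3: now -5*z*sin(3*z)/3 + ∫(5*sin(3*z)/3) dz.
Step 2. Evaluate the standard form: now -5*z*sin(3*z)/3 - 5*cos(3*z)/9.
Answer: -5*z*sin(3*z)/3 - 5*cos(3*z)/9.


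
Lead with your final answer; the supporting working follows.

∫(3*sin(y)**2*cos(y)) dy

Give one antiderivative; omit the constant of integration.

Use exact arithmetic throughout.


The answer is sin(y)**3.
Step 1. Substitute u = sin(y), turning ∫(3*sin(y)**2*cos(y)) dy into ∫(3*u**2) du: now ∫(3*u**2) du.
Step 2. Evaluate the standard form: now u**3.
Step 3. Substitute back u = sin(y): now sin(y)**3.
Answer: sin(y)**3.


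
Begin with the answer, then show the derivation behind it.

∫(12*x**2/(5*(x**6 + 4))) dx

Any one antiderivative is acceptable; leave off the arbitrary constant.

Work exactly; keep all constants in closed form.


The answer is 2*atan(x**3/2)/5.
Step 1. Substitute u = x**3, turning ∫(12*x**2/(5*(x**6 + 4))) dx into ∫(4/(5*(u**2 + 4))) du: now ∫(4/(5*(u**2 + 4))) du.
Step 2. Evaluate the standard form: now 2*atan(u/2)/5.
Step 3. Substitute back u = x**3: now 2*atan(x**3/2)/5.
Answer: 2*atan(x**3/2)/5.


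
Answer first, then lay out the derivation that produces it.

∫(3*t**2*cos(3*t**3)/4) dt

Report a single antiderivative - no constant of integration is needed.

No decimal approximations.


The answer is sin(3*t**3)/12.
Step 1. Substitute u = t**3, turning ∫(3*t**2*cos(3*t**3)/4) dt into ∫(cos(3*u)/4) du: now ∫(cos(3*u)/4) du.
Step 2. Evaluate the standard form: now sin(3*u)/12.
Step 3. Substitute back u = t**3: now sin(3*t**3)/12.
Answer: sin(3*t**3)/12.


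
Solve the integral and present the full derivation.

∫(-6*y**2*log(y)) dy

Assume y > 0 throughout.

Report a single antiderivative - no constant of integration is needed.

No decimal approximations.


Step 1. Integrate ∫(-6*y**2*log(y)) dy by parts with u = log(y), dv = (-6*y**2) dy, so v = -2*y**3 [assuming y > 0]: now -2*y**3*log(y) + ∫(2*y**2) dy.
Step 2. Evaluate the standard form: now -2*y**3*log(y) + 2*y**3/3.
Answer: -2*y**3*log(y) + 2*y**3/3.


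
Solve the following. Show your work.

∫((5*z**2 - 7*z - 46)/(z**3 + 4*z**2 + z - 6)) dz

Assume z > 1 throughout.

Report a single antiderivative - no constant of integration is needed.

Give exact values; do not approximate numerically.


Step 1. Decompose ∫((5*z**2 - 7*z - 46)/(z**3 + 4*z**2 + z - 6)) dz by partial fractions, (5*z**2 - 7*z - 46)/(z**3 + 4*z**2 + z - 6) = 5/(z + 3) + 4/(z + 2) - 4/(z - 1): now ∫(-4/(z - 1)) dz + ∫(4/(z + 2)) dz + ∫(5/(z + 3)) dz.
Step 2. Evaluate the standard form [assuming z > 1]: now -4*log(z - 1) + ∫(4/(z + 2)) dz + ∫(5/(z + 3)) dz.
Step 3. Evaluate the standard form [assuming z > -3]: now -4*log(z - 1) + 5*log(z + 3) + ∫(4/(z + 2)) dz.
Step 4. Evaluate the standard form [assuming z > -2]: now -4*log(z - 1) + 4*log(z + 2) + 5*log(z + 3).
Answer: -4*log(z - 1) + 4*log(z + 2) + 5*log(z + 3).


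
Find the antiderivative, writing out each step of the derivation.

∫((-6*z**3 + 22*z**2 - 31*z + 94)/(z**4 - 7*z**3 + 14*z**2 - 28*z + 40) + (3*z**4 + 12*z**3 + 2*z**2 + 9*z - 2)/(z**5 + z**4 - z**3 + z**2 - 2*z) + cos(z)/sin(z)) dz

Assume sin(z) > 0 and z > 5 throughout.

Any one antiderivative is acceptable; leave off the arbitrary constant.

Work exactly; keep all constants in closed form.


Step 1. Rewrite: now ∫((-6*z**3 + 22*z**2 - 31*z + 94)/(z**4 - 7*z**3 + 14*z**2 - 28*z + 40)) dz + ∫((3*z**4 + 12*z**3 + 2*z**2 + 9*z - 2)/(z**5 + z**4 - z**3 + z**2 - 2*z)) dz + ∫(cos(z)/sin(z)) dz.
Step 2. Decompose ∫((-6*z**3 + 22*z**2 - 31*z + 94)/(z**4 - 7*z**3 + 14*z**2 - 28*z + 40)) dz by partial fractions, (-6*z**3 + 22*z**2 - 31*z + 94)/(z**4 - 7*z**3 + 14*z**2 - 28*z + 40) = 1/(z**2 + 4) - 3/(z - 2) - 3/(z - 5): now ∫((3*z**4 + 12*z**3 + 2*z**2 + 9*z - 2)/(z**5 + z**4 - z**3 + z**2 - 2*z)) dz + ∫(cos(z)/sin(z)) dz + ∫(-3/(z - 5)) dz + ∫(-3/(z - 2)) dz + ∫(1/(z**2 + 4)) dz.
Step 3. Evaluate the standard form [assuming z > 5]: now -3*log(z - 5) + ∫((3*z**4 + 12*z**3 + 2*z**2 + 9*z - 2)/(z**5 + z**4 - z**3 + z**2 - 2*z)) dz + ∫(cos(z)/sin(z)) dz + ∫(-3/(z - 2)) dz + ∫(1/(z**2 + 4)) dz.
Step 4. Evaluate the standard form [assuming z > 2]: now -3*log(z - 5) - 3*log(z - 2) + ∫((3*z**4 + 12*z**3 + 2*z**2 + 9*z - 2)/(z**5 + z**4 - z**3 + z**2 - 2*z)) dz + ∫(cos(z)/sin(z)) dz + ∫(1/(z**2 + 4)) dz.
Step 5. Evaluate the standard form: now -3*log(z - 5) - 3*log(z - 2) + atan(z/2)/2 + ∫((3*z**4 + 12*z**3 + 2*z**2 + 9*z - 2)/(z**5 + z**4 - z**3 + z**2 - 2*z)) dz + ∫(cos(z)/sin(z)) dz.
Step 6. Decompose ∫((3*z**4 + 12*z**3 + 2*z**2 + 9*z - 2)/(z**5 + z**4 - z**3 + z**2 - 2*z)) dz by partial fractions, (3*z**4 + 12*z**3 + 2*z**2 + 9*z - 2)/(z**5 + z**4 - z**3 + z**2 - 2*z) = 1/(z**2 + 1) - 2/(z + 2) + 4/(z - 1) + 1/z: now -3*log(z - 5) - 3*log(z - 2) + atan(z/2)/2 + ∫(1/z) dz + ∫(cos(z)/sin(z)) dz + ∫(4/(z - 1)) dz + ∫(-2/(z + 2)) dz + ∫(1/(z**2 + 1)) dz.
Step 7. Evaluate the standard form [assuming z > -2]: now -3*log(z - 5) - 3*log(z - 2) - 2*log(z + 2) + atan(z/2)/2 + ∫(1/z) dz + ∫(cos(z)/sin(z)) dz + ∫(4/(z - 1)) dz + ∫(1/(z**2 + 1)) dz.
Step 8. Evaluate the standard form [assuming z > 0]: now log(z) - 3*log(z - 5) - 3*log(z - 2) - 2*log(z + 2) + atan(z/2)/2 + ∫(cos(z)/sin(z)) dz + ∫(4/(z - 1)) dz + ∫(1/(z**2 + 1)) dz.
Step 9. Evaluate the standard form [assuming z > 1]: now log(z) - 3*log(z - 5) - 3*log(z - 2) + 4*log(z - 1) - 2*log(z + 2) + atan(z/2)/2 + ∫(cos(z)/sin(z)) dz + ∫(1/(z**2 + 1)) dz.
Step 10. Evaluate the standard form: now log(z) - 3*log(z - 5) - 3*log(z - 2) + 4*log(z - 1) - 2*log(z + 2) + atan(z/2)/2 + atan(z) + ∫(cos(z)/sin(z)) dz.
Step 11. Substitute u = sin(z), turning ∫(cos(z)/sin(z)) dz into ∫(1/u) du: now log(z) - 3*log(z - 5) - 3*log(z - 2) + 4*log(z - 1) - 2*log(z + 2) + atan(z/2)/2 + atan(z) + ∫(1/u) du.
Step 12. Evaluate the standard form [assuming u > 0]: now log(u) + log(z) - 3*log(z - 5) - 3*log(z - 2) + 4*log(z - 1) - 2*log(z + 2) + atan(z/2)/2 + atan(z).
Step 13. Substitute back u = sin(z): now log(z) - 3*log(z - 5) - 3*log(z - 2) + 4*log(z - 1) - 2*log(z + 2) + log(sin(z)) + atan(z/2)/2 + atan(z).
Answer: log(z) - 3*log(z - 5) - 3*log(z - 2) + 4*log(z - 1) - 2*log(z + 2) + log(sin(z)) + atan(z/2)/2 + atan(z).


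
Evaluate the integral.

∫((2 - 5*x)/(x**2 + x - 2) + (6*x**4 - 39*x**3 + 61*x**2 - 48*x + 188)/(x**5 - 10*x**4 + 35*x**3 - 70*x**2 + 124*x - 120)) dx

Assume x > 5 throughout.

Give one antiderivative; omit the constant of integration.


Answer: 2*log(x - 5) - log(x - 3) + 5*log(x - 2) - log(x - 1) - 4*log(x + 2) + 2*atan(x/2).


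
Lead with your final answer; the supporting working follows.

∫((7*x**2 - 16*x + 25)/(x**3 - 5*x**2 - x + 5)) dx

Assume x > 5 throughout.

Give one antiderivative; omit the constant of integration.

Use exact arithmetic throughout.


The answer is 5*log(x - 5) - 2*log(x - 1) + 4*log(x + 1).
Step 1. Decompose ∫((7*x**2 - 16*x + 25)/(x**3 - 5*x**2 - x + 5)) dx by partial fractions, (7*x**2 - 16*x + 25)/(x**3 - 5*x**2 - x + 5) = 4/(x + 1) - 2/(x - 1) + 5/(x - 5): now ∫(5/(x - 5)) dx + ∫(-2/(x - 1)) dx + ∫(4/(x + 1)) dx.
Step 2. Evaluate the standard form [assuming x > 5]: now 5*log(x - 5) + ∫(-2/(x - 1)) dx + ∫(4/(x + 1)) dx.
Step 3. Evaluate the standard form [assuming x > -1]: now 5*log(x - 5) + 4*log(x + 1) + ∫(-2/(x - 1)) dx.
Step 4. Evaluate the standard form [assuming x > 1]: now 5*log(x - 5) - 2*log(x - 1) + 4*log(x + 1).
Answer: 5*log(x - 5) - 2*log(x - 1) + 4*log(x + 1).


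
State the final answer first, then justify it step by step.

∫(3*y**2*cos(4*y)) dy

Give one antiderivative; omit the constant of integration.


The answer is 3*y**2*sin(4*y)/4 + 3*y*cos(4*y)/8 - 3*sin(4*y)/32.
Step 1. Integrate ∫(3*y**2*cos(4*y)) dy by parts with u = y**2, dv = (3*cos(4*y)) dy, so v = 3*sin(4*y)/4: now 3*y**2*sin(4*y)/4 + ∫(-3*y*sin(4*y)/2) dy.
Step 2. Integrate ∫(-3*y*sin(4*y)/2) dy by parts with u = y, dv = (-3*sin(4*y)/2) dy, so v = 3*cos(4*y)/8: now 3*y**2*sin(4*y)/4 + 3*y*cos(4*y)/8 + ∫(-3*cos(4*y)/8) dy.
Step 3. Evaluate the standard form: now 3*y**2*sin(4*y)/4 + 3*y*cos(4*y)/8 - 3*sin(4*y)/32.
Answer: 3*y**2*sin(4*y)/4 + 3*y*cos(4*y)/8 - 3*sin(4*y)/32.


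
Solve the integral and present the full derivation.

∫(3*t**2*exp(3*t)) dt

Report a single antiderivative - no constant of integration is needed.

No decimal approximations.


Step 1. Integrate ∫(3*t**2*exp(3*t)) dt by parts with u = t**2, dv = (3*exp(3*t)) dt, so v = exp(3*t): now t**2*exp(3*t) + ∫(-2*t*exp(3*t)) dt.
Step 2. Integrate ∫(-2*t*exp(3*t)) dt by parts with u = t, dv = (-2*exp(3*t)) dt, so v = -2*exp(3*t)/3: now t**2*exp(3*t) - 2*t*exp(3*t)/3 + ∫(2*exp(3*t)/3) dt.
Step 3. Evaluate the standard form: now t**2*exp(3*t) - 2*t*exp(3*t)/3 + 2*exp(3*t)/9.
Answer: t**2*exp(3*t) - 2*t*exp(3*t)/3 + 2*exp(3*t)/9.


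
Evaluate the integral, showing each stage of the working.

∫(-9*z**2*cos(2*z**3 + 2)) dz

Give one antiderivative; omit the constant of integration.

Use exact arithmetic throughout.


Step 1. Substitute u = z**3 + 1, turning ∫(-9*z**2*cos(2*z**3 + 2)) dz into ∫(-3*cos(2*u)) du: now ∫(-3*cos(2*u)) du.
Step 2. Evaluate the standard form: now -3*sin(2*u)/2.
Step 3. Substitute back u = z**3 + 1: now -3*sin(2*z**3 + 2)/2.
Answer: -3*sin(2*z**3 + 2)/2.


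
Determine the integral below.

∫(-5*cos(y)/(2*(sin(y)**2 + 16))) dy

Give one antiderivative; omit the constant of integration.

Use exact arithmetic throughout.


Answer: -5*atan(sin(y)/4)/8.


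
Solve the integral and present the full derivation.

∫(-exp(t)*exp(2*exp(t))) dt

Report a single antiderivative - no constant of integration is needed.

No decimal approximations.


Step 1. Substitute u = exp(t), turning ∫(-exp(t)*exp(2*exp(t))) dt into ∫(-exp(2*u)) du: now ∫(-exp(2*u)) du.
Step 2. Evaluate the standard form: now -exp(2*u)/2.
Step 3. Substitute back u = exp(t): now -exp(2*exp(t))/2.
Answer: -exp(2*exp(t))/2.


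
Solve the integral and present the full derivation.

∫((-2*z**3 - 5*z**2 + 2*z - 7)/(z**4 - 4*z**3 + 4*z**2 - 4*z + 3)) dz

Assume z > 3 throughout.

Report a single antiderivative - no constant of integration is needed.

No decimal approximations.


Step 1. Decompose ∫((-2*z**3 - 5*z**2 + 2*z - 7)/(z**4 - 4*z**3 + 4*z**2 - 4*z + 3)) dz by partial fractions, (-2*z**3 - 5*z**2 + 2*z - 7)/(z**4 - 4*z**3 + 4*z**2 - 4*z + 3) = -1/(z**2 + 1) + 3/(z - 1) - 5/(z - 3): now ∫(-5/(z - 3)) dz + ∫(3/(z - 1)) dz + ∫(-1/(z**2 + 1)) dz.
Step 2. Evaluate the standard form [assuming z > 1]: now 3*log(z - 1) + ∫(-5/(z - 3)) dz + ∫(-1/(z**2 + 1)) dz.
Step 3. Evaluate the standard form [assuming z > 3]: now -5*log(z - 3) + 3*log(z - 1) + ∫(-1/(z**2 + 1)) dz.
Step 4. Evaluate the standard form: now -5*log(z - 3) + 3*log(z - 1) - atan(z).
Answer: -5*log(z - 3) + 3*log(z - 1) - atan(z).


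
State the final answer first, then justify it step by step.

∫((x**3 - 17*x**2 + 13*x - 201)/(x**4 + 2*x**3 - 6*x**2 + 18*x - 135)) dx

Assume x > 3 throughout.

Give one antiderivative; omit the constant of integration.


The answer is -2*log(x - 3) + 3*log(x + 5) + 2*atan(x/3)/3.
Step 1. Decompose ∫((x**3 - 17*x**2 + 13*x - 201)/(x**4 + 2*x**3 - 6*x**2 + 18*x - 135)) dx by partial fractions, (x**3 - 17*x**2 + 13*x - 201)/(x**4 + 2*x**3 - 6*x**2 + 18*x - 135) = 2/(x**2 + 9) + 3/(x + 5) - 2/(x - 3): now ∫(-2/(x - 3)) dx + ∫(3/(x + 5)) dx + ∫(2/(x**2 + 9)) dx.
Step 2. Evaluate the standard form [assuming x > -5]: now 3*log(x + 5) + ∫(-2/(x - 3)) dx + ∫(2/(x**2 + 9)) dx.
Step 3. Evaluate the standard form [assuming x > 3]: now -2*log(x - 3) + 3*log(x + 5) + ∫(2/(x**2 + 9)) dx.
Step 4. Evaluate the standard form: now -2*log(x - 3) + 3*log(x + 5) + 2*atan(x/3)/3.
Answer: -2*log(x - 3) + 3*log(x + 5) + 2*atan(x/3)/3.


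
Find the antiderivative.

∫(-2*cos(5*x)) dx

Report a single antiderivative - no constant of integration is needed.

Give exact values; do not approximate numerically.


Answer: -2*sin(5*x)/5.


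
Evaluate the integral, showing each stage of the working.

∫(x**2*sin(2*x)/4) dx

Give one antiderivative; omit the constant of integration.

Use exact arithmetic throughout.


Step 1. Integrate ∫(x**2*sin(2*x)/4) dx by parts with u = x**2, dv = (sin(2*x)/4) dx, so v = -cos(2*x)/8: now -x**2*cos(2*x)/8 + ∫(x*cos(2*x)/4) dx.
Step 2. Integrate ∫(x*cos(2*x)/4) dx by parts with u = x, dv = (cos(2*x)/4) dx, so v = sin(2*x)/8: now -x**2*cos(2*x)/8 + x*sin(2*x)/8 + ∫(-sin(2*x)/8) dx.
Step 3. Evaluate the standard form: now -x**2*cos(2*x)/8 + x*sin(2*x)/8 + cos(2*x)/16.
Answer: -x**2*cos(2*x)/8 + x*sin(2*x)/8 + cos(2*x)/16.


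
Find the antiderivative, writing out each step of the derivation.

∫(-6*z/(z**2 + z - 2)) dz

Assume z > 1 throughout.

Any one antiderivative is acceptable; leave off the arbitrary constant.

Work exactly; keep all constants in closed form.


Step 1. Decompose ∫(-6*z/(z**2 + z - 2)) dz by partial fractions, -6*z/(z**2 + z - 2) = -4/(z + 2) - 2/(z - 1): now ∫(-2/(z - 1)) dz + ∫(-4/(z + 2)) dz.
Step 2. Evaluate the standard form [assuming z > 1]: now -2*log(z - 1) + ∫(-4/(z + 2)) dz.
Step 3. Evaluate the standard form [assuming z > -2]: now -2*log(z - 1) - 4*log(z + 2).
Answer: -2*log(z - 1) - 4*log(z + 2).


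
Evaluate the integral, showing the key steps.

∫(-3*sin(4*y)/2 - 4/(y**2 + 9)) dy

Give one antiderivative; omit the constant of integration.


Step 1. Rewrite: now ∫(-4/(y**2 + 9)) dy + ∫(-3*sin(4*y)/2) dy.
Step 2. Evaluate the standard form: now 3*cos(4*y)/8 + ∫(-4/(y**2 + 9)) dy.
Step 3. Evaluate the standard form: now 3*cos(4*y)/8 - 4*atan(y/3)/3.
Answer: 3*cos(4*y)/8 - 4*atan(y/3)/3.


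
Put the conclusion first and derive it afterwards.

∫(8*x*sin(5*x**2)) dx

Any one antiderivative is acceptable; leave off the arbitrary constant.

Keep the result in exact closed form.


The answer is -4*cos(5*x**2)/5.
Step 1. Substitute u = x**2, turning ∫(8*x*sin(5*x**2)) dx into ∫(4*sin(5*u)) du: now ∫(4*sin(5*u)) du.
Step 2. Evaluate the standard form: now -4*cos(5*u)/5.
Step 3. Substitute back u = x**2: now -4*cos(5*x**2)/5.
Answer: -4*cos(5*x**2)/5.


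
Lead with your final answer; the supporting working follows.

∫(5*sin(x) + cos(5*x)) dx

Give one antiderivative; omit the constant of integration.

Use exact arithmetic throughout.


The answer is sin(5*x)/5 - 5*cos(x).
Step 1. Rewrite: now ∫(5*sin(x)) dx + ∫(cos(5*x)) dx.
Step 2. Evaluate the standard form: now -5*cos(x) + ∫(cos(5*x)) dx.
Step 3. Evaluate the standard form: now sin(5*x)/5 - 5*cos(x).
Answer: sin(5*x)/5 - 5*cos(x).


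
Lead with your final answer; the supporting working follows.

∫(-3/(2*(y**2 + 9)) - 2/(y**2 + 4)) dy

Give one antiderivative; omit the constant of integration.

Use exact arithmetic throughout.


The answer is -atan(y/3)/2 - atan(y/2).
Step 1. Rewrite: now ∫(-2/(y**2 + 4)) dy + ∫(-3/(2*(y**2 + 9))) dy.
Step 2. Evaluate the standard form: now -atan(y/3)/2 + ∫(-2/(y**2 + 4)) dy.
Step 3. Evaluate the standard form: now -atan(y/3)/2 - atan(y/2).
Answer: -atan(y/3)/2 - atan(y/2).


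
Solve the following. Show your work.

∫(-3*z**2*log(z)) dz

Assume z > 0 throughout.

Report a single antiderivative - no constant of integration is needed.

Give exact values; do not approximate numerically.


Step 1. Integrate ∫(-3*z**2*log(z)) dz by parts with u = log(z), dv = (-3*z**2) dz, so v = -z**3 [assuming z > 0]: now -z**3*log(z) + ∫(z**2) dz.
Step 2. Evaluate the standard form: now -z**3*log(z) + z**3/3.
Answer: -z**3*log(z) + z**3/3.


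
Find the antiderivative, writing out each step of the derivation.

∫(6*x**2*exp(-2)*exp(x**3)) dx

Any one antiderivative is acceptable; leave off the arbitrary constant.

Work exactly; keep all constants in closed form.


Step 1. Substitute u = x**3 - 2, turning ∫(6*x**2*exp(-2)*exp(x**3)) dx into ∫(2*exp(u)) du: now ∫(2*exp(u)) du.
Step 2. Evaluate the standard form: now 2*exp(u).
Step 3. Substitute back u = x**3 - 2: now 2*exp(x**3 - 2).
Answer: 2*exp(x**3 - 2).


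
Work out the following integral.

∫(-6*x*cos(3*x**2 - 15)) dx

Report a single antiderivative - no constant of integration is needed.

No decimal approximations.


Answer: -sin(3*x**2 - 15).


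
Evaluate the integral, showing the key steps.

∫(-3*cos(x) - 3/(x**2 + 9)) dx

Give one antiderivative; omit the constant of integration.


Step 1. Rewrite: now ∫(-3/(x**2 + 9)) dx + ∫(-3*cos(x)) dx.
Step 2. Evaluate the standard form: now -atan(x/3) + ∫(-3*cos(x)) dx.
Step 3. Evaluate the standard form: now -3*sin(x) - atan(x/3).
Answer: -3*sin(x) - atan(x/3).


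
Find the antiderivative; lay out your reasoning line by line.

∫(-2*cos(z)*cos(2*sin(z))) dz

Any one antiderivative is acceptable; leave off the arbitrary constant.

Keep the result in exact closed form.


Step 1. Substitute u = sin(z), turning ∫(-2*cos(z)*cos(2*sin(z))) dz into ∫(-2*cos(2*u)) du: now ∫(-2*cos(2*u)) du.
Step 2. Evaluate the standard form: now -sin(2*u).
Step 3. Substitute back u = sin(z): now -sin(2*sin(z)).
Answer: -sin(2*sin(z)).


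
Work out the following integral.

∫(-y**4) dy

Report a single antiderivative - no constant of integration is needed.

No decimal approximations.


Answer: -y**5/5.


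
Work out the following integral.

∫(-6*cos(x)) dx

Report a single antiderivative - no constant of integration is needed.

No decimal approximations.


Answer: -6*sin(x).


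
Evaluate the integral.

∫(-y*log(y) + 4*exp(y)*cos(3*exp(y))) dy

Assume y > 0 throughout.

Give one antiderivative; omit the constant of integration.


Answer: -y**2*log(y)/2 + y**2/4 + 4*sin(3*exp(y))/3.


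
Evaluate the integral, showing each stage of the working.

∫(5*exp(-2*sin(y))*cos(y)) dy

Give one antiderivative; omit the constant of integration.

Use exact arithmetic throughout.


Step 1. Substitute u = sin(y), turning ∫(5*exp(-2*sin(y))*cos(y)) dy into ∫(5*exp(-2*u)) du: now ∫(5*exp(-2*u)) du.
Step 2. Evaluate the standard form: now -5*exp(-2*u)/2.
Step 3. Substitute back u = sin(y): now -5*exp(-2*sin(y))/2.
Answer: -5*exp(-2*sin(y))/2.


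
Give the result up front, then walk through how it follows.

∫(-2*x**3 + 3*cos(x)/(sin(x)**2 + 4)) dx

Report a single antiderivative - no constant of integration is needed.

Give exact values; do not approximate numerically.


The answer is -x**4/2 + 3*atan(sin(x)/2)/2.
Step 1. Rewrite: now ∫(-2*x**3) dx + ∫(3*cos(x)/(sin(x)**2 + 4)) dx.
Step 2. Evaluate the standard form: now -x**4/2 + ∫(3*cos(x)/(sin(x)**2 + 4)) dx.
Step 3. Substitute u = sin(x), turning ∫(3*cos(x)/(sin(x)**2 + 4)) dx into ∫(3/(u**2 + 4)) du: now -x**4/2 + ∫(3/(u**2 + 4)) du.
Step 4. Evaluate the standard form: now -x**4/2 + 3*atan(u/2)/2.
Step 5. Substitute back u = sin(x): now -x**4/2 + 3*atan(sin(x)/2)/2.
Answer: -x**4/2 + 3*atan(sin(x)/2)/2.


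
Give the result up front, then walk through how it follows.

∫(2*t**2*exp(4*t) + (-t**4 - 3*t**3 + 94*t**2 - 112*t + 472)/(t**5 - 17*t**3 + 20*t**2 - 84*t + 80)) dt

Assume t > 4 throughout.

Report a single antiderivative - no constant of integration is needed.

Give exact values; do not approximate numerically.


The answer is t**2*exp(4*t)/2 - t*exp(4*t)/4 + exp(4*t)/16 + 2*log(t - 4) - 5*log(t - 1) + 2*log(t + 5) + 2*atan(t/2).
Step 1. Rewrite: now ∫(2*t**2*exp(4*t)) dt + ∫((-t**4 - 3*t**3 + 94*t**2 - 112*t + 472)/(t**5 - 17*t**3 + 20*t**2 - 84*t + 80)) dt.
Step 2. Integrate ∫(2*t**2*exp(4*t)) dt by parts with u = t**2, dv = (2*exp(4*t)) dt, so v = exp(4*t)/2: now t**2*exp(4*t)/2 + ∫(-t*exp(4*t)) dt + ∫((-t**4 - 3*t**3 + 94*t**2 - 112*t + 472)/(t**5 - 17*t**3 + 20*t**2 - 84*t + 80)) dt.
Step 3. Integrate ∫(-t*exp(4*t)) dt by parts with u = t, dv = (-exp(4*t)) dt, so v = -exp(4*t)/4: now t**2*exp(4*t)/2 - t*exp(4*t)/4 + ∫((-t**4 - 3*t**3 + 94*t**2 - 112*t + 472)/(t**5 - 17*t**3 + 20*t**2 - 84*t + 80)) dt + ∫(exp(4*t)/4) dt.
Step 4. Evaluate the standard form: now t**2*exp(4*t)/2 - t*exp(4*t)/4 + exp(4*t)/16 + ∫((-t**4 - 3*t**3 + 94*t**2 - 112*t + 472)/(t**5 - 17*t**3 + 20*t**2 - 84*t + 80)) dt.
Step 5. Decompose ∫((-t**4 - 3*t**3 + 94*t**2 - 112*t + 472)/(t**5 - 17*t**3 + 20*t**2 - 84*t + 80)) dt by partial fractions, (-t**4 - 3*t**3 + 94*t**2 - 112*t + 472)/(t**5 - 17*t**3 + 20*t**2 - 84*t + 80) = 4/(t**2 + 4) + 2/(t + 5) - 5/(t - 1) + 2/(t - 4): now t**2*exp(4*t)/2 - t*exp(4*t)/4 + exp(4*t)/16 + ∫(2/(t - 4)) dt + ∫(-5/(t - 1)) dt + ∫(2/(t + 5)) dt + ∫(4/(t**2 + 4)) dt.
Step 6. Evaluate the standard form [assuming t > 4]: now t**2*exp(4*t)/2 - t*exp(4*t)/4 + exp(4*t)/16 + 2*log(t - 4) + ∫(-5/(t - 1)) dt + ∫(2/(t + 5)) dt + ∫(4/(t**2 + 4)) dt.
Step 7. Evaluate the standard form [assuming t > 1]: now t**2*exp(4*t)/2 - t*exp(4*t)/4 + exp(4*t)/16 + 2*log(t - 4) - 5*log(t - 1) + ∫(2/(t + 5)) dt + ∫(4/(t**2 + 4)) dt.
Step 8. Evaluate the standard form [assuming t > -5]: now t**2*exp(4*t)/2 - t*exp(4*t)/4 + exp(4*t)/16 + 2*log(t - 4) - 5*log(t - 1) + 2*log(t + 5) + ∫(4/(t**2 + 4)) dt.
Step 9. Evaluate the standard form: now t**2*exp(4*t)/2 - t*exp(4*t)/4 + exp(4*t)/16 + 2*log(t - 4) - 5*log(t - 1) + 2*log(t + 5) + 2*atan(t/2).
Answer: t**2*exp(4*t)/2 - t*exp(4*t)/4 + exp(4*t)/16 + 2*log(t - 4) - 5*log(t - 1) + 2*log(t + 5) + 2*atan(t/2).


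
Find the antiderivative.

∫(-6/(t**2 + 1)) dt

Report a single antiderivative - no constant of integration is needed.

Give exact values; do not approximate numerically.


Answer: -6*atan(t).


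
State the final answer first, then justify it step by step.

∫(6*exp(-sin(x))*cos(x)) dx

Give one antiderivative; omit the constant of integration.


The answer is -6*exp(-sin(x)).
Step 1. Substitute u = sin(x), turning ∫(6*exp(-sin(x))*cos(x)) dx into ∫(6*exp(-u)) du: now ∫(6*exp(-u)) du.
Step 2. Evaluate the standard form: now -6*exp(-u).
Step 3. Substitute back u = sin(x): now -6*exp(-sin(x)).
Answer: -6*exp(-sin(x)).


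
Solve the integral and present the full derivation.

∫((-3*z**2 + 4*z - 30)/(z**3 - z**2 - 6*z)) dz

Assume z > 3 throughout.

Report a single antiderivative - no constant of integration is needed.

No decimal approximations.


Step 1. Decompose ∫((-3*z**2 + 4*z - 30)/(z**3 - z**2 - 6*z)) dz by partial fractions, (-3*z**2 + 4*z - 30)/(z**3 - z**2 - 6*z) = -5/(z + 2) - 3/(z - 3) + 5/z: now ∫(5/z) dz + ∫(-3/(z - 3)) dz + ∫(-5/(z + 2)) dz.
Step 2. Evaluate the standard form [assuming z > 0]: now 5*log(z) + ∫(-3/(z - 3)) dz + ∫(-5/(z + 2)) dz.
Step 3. Evaluate the standard form [assuming z > 3]: now 5*log(z) - 3*log(z - 3) + ∫(-5/(z + 2)) dz.
Step 4. Evaluate the standard form [assuming z > -2]: now 5*log(z) - 3*log(z - 3) - 5*log(z + 2).
Answer: 5*log(z) - 3*log(z - 3) - 5*log(z + 2).


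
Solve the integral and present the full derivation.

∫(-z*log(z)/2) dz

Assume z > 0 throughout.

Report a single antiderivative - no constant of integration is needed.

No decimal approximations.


Step 1. Integrate ∫(-z*log(z)/2) dz by parts with u = log(z), dv = (-z/2) dz, so v = -z**2/4 [assuming z > 0]: now -z**2*log(z)/4 + ∫(z/4) dz.
Step 2. Evaluate the standard form: now -z**2*log(z)/4 + z**2/8.
Answer: -z**2*log(z)/4 + z**2/8.


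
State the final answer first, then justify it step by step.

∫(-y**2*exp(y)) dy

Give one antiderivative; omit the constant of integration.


The answer is -y**2*exp(y) + 2*y*exp(y) - 2*exp(y).
Step 1. Integrate ∫(-y**2*exp(y)) dy by parts with u = y**2, dv = (-exp(y)) dy, so v = -exp(y): now -y**2*exp(y) + ∫(2*y*exp(y)) dy.
Step 2. Integrate ∫(2*y*exp(y)) dy by parts with u = y, dv = (2*exp(y)) dy, so v = 2*exp(y): now -y**2*exp(y) + 2*y*exp(y) + ∫(-2*exp(y)) dy.
Step 3. Evaluate the standard form: now -y**2*exp(y) + 2*y*exp(y) - 2*exp(y).
Answer: -y**2*exp(y) + 2*y*exp(y) - 2*exp(y).


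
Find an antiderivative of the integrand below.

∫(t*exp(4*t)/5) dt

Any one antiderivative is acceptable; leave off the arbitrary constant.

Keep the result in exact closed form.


Answer: t*exp(4*t)/20 - exp(4*t)/80.


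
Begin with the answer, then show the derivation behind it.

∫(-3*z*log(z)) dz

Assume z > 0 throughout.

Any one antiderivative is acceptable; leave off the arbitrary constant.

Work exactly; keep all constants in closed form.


The answer is -3*z**2*log(z)/2 + 3*z**2/4.
Step 1. Integrate ∫(-3*z*log(z)) dz by parts with u = log(z), dv = (-3*z) dz, so v = -3*z**2/2 [assuming z > 0]: now -3*z**2*log(z)/2 + ∫(3*z/2) dz.
Step 2. Evaluate the standard form: now -3*z**2*log(z)/2 + 3*z**2/4.
Answer: -3*z**2*log(z)/2 + 3*z**2/4.


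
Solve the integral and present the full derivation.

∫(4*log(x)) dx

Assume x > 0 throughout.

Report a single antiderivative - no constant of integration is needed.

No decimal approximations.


Step 1. Integrate ∫(4*log(x)) dx by parts with u = log(x), dv = (4) dx, so v = 4*x [assuming x > 0]: now 4*x*log(x) + ∫(-4) dx.
Step 2. Evaluate the standard form: now 4*x*log(x) - 4*x.
Answer: 4*x*log(x) - 4*x.


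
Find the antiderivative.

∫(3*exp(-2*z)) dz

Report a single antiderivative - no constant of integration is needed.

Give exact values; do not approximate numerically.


Answer: -3*exp(-2*z)/2.


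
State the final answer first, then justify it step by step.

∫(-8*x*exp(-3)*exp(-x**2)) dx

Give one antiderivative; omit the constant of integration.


The answer is 4*exp(-x**2 - 3).
Step 1. Substitute u = x**2 + 3, turning ∫(-8*x*exp(-3)*exp(-x**2)) dx into ∫(-4*exp(-u)) du: now ∫(-4*exp(-u)) du.
Step 2. Evaluate the standard form: now 4*exp(-u).
Step 3. Substitute back u = x**2 + 3: now 4*exp(-x**2 - 3).
Answer: 4*exp(-x**2 - 3).


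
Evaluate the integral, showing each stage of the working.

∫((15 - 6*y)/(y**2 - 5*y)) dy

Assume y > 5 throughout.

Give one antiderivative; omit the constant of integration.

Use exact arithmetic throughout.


Step 1. Decompose ∫((15 - 6*y)/(y**2 - 5*y)) dy by partial fractions, (15 - 6*y)/(y**2 - 5*y) = -3/(y - 5) - 3/y: now ∫(-3/y) dy + ∫(-3/(y - 5)) dy.
Step 2. Evaluate the standard form [assuming y > 5]: now -3*log(y - 5) + ∫(-3/y) dy.
Step 3. Evaluate the standard form [assuming y > 0]: now -3*log(y) - 3*log(y - 5).
Answer: -3*log(y) - 3*log(y - 5).


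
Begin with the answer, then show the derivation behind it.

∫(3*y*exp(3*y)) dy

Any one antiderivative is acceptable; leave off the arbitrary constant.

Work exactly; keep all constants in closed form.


The answer is y*exp(3*y) - exp(3*y)/3.
Step 1. Integrate ∫(3*y*exp(3*y)) dy by parts with u = y, dv = (3*exp(3*y)) dy, so v = exp(3*y): now y*exp(3*y) + ∫(-exp(3*y)) dy.
Step 2. Evaluate the standard form: now y*exp(3*y) - exp(3*y)/3.
Answer: y*exp(3*y) - exp(3*y)/3.


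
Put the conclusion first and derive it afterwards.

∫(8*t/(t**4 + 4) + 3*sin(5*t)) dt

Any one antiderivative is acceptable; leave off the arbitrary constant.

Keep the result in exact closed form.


The answer is -3*cos(5*t)/5 + 2*atan(t**2/2).
Step 1. Rewrite: now ∫(8*t/(t**4 + 4)) dt + ∫(3*sin(5*t)) dt.
Step 2. Substitute u = t**2, turning ∫(8*t/(t**4 + 4)) dt into ∫(4/(u**2 + 4)) du: now ∫(4/(u**2 + 4)) du + ∫(3*sin(5*t)) dt.
Step 3. Evaluate the standard form: now 2*atan(u/2) + ∫(3*sin(5*t)) dt.
Step 4. Substitute back u = t**2: now 2*atan(t**2/2) + ∫(3*sin(5*t)) dt.
Step 5. Evaluate the standard form: now -3*cos(5*t)/5 + 2*atan(t**2/2).
Answer: -3*cos(5*t)/5 + 2*atan(t**2/2).
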